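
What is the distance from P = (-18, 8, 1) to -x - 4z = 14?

distance = |a·x₀ + b·y₀ + c·z₀ - d| / √(a² + b² + c²)
  = |(-1)·(-18) + 0·8 + (-4)·1 - 14| / √((-1)² + 0² + (-4)²)
  = |18 + 0 - 4 - 14| / √(1 + 0 + 16)
  = |0| / √17
  = 0 / 4.123
  ≈ 0

0


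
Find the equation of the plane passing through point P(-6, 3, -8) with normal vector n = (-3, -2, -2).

The plane through P with normal n = (a, b, c) satisfies n·(r - P) = 0,
i.e. ax + by + cz = a·x₀ + b·y₀ + c·z₀.
d = (-3)·(-6) + (-2)·3 + (-2)·(-8)
  = 18 - 6 + 16
  = 28
Equation: -3x - 2y - 2z = 28

-3x - 2y - 2z = 28


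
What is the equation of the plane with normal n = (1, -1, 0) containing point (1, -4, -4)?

The plane through P with normal n = (a, b, c) satisfies n·(r - P) = 0,
i.e. ax + by + cz = a·x₀ + b·y₀ + c·z₀.
d = 1·1 + (-1)·(-4) + 0·(-4)
  = 1 + 4 + 0
  = 5
Equation: x - y = 5

x - y = 5


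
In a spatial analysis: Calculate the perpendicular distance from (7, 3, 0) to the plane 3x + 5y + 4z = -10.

distance = |a·x₀ + b·y₀ + c·z₀ - d| / √(a² + b² + c²)
  = |3·7 + 5·3 + 4·0 - (-10)| / √(3² + 5² + 4²)
  = |21 + 15 + 0 + 10| / √(9 + 25 + 16)
  = |46| / √50
  = 46 / 7.071
  ≈ 6.505

6.505


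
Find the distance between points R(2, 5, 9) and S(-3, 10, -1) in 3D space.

d = √[(x₂-x₁)² + (y₂-y₁)² + (z₂-z₁)²]
  = √[(-5)² + 5² + (-10)²]
  = √[25 + 25 + 100]
  = √150
  ≈ 12.25

12.25


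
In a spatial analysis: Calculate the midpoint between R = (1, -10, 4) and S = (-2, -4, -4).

M = ((x₁+x₂)/2, (y₁+y₂)/2, (z₁+z₂)/2)
  = ((1 - 2)/2, (-10 - 4)/2, (4 - 4)/2)
  = (-1/2, -14/2, 0/2)
  = (-0.5, -7, 0)

(-0.5, -7, 0)


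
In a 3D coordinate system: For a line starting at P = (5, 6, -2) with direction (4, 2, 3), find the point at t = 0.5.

P(t) = P + t·d
  = (5 + 4·0.5, 6 + 2·0.5, -2 + 3·0.5)
  = (5 + 2, 6 + 1, -2 + 1.5)
  = (7, 7, -0.5)

(7, 7, -0.5)


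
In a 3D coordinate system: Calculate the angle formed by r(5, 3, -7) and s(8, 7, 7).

r·s = 5·8 + 3·7 + (-7)·7 = 40 + 21 - 49 = 12
|r| = √(5² + 3² + (-7)²) = √83 ≈ 9.11
|s| = √(8² + 7² + 7²) = √162 ≈ 12.73
cos θ = (r·s)/(|r||s|) = 12/(9.11·12.73) ≈ 0.1035
θ = arccos(0.1035) ≈ 84.06°

84.06°


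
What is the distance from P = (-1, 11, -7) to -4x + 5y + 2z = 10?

distance = |a·x₀ + b·y₀ + c·z₀ - d| / √(a² + b² + c²)
  = |(-4)·(-1) + 5·11 + 2·(-7) - 10| / √((-4)² + 5² + 2²)
  = |4 + 55 - 14 - 10| / √(16 + 25 + 4)
  = |35| / √45
  = 35 / 6.708
  ≈ 5.217

5.217


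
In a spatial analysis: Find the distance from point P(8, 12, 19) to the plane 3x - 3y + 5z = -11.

distance = |a·x₀ + b·y₀ + c·z₀ - d| / √(a² + b² + c²)
  = |3·8 + (-3)·12 + 5·19 - (-11)| / √(3² + (-3)² + 5²)
  = |24 - 36 + 95 + 11| / √(9 + 9 + 25)
  = |94| / √43
  = 94 / 6.557
  ≈ 14.33

14.33


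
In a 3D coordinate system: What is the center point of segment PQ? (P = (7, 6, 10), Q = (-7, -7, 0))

M = ((x₁+x₂)/2, (y₁+y₂)/2, (z₁+z₂)/2)
  = ((7 - 7)/2, (6 - 7)/2, (10 + 0)/2)
  = (0/2, -1/2, 10/2)
  = (0, -0.5, 5)

(0, -0.5, 5)


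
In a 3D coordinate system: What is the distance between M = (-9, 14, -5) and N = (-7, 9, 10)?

d = √[(x₂-x₁)² + (y₂-y₁)² + (z₂-z₁)²]
  = √[2² + (-5)² + 15²]
  = √[4 + 25 + 225]
  = √254
  ≈ 15.94

15.94


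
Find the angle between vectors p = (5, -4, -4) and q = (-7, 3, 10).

p·q = 5·(-7) + (-4)·3 + (-4)·10 = -35 - 12 - 40 = -87
|p| = √(5² + (-4)² + (-4)²) = √57 ≈ 7.55
|q| = √((-7)² + 3² + 10²) = √158 ≈ 12.57
cos θ = (p·q)/(|p||q|) = -87/(7.55·12.57) ≈ -0.9168
θ = arccos(-0.9168) ≈ 156.5°

156.5°


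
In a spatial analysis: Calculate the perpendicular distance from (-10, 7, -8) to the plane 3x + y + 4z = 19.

distance = |a·x₀ + b·y₀ + c·z₀ - d| / √(a² + b² + c²)
  = |3·(-10) + 1·7 + 4·(-8) - 19| / √(3² + 1² + 4²)
  = |-30 + 7 - 32 - 19| / √(9 + 1 + 16)
  = |-74| / √26
  = 74 / 5.099
  ≈ 14.51

14.51


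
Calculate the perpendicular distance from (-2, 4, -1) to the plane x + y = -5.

distance = |a·x₀ + b·y₀ + c·z₀ - d| / √(a² + b² + c²)
  = |1·(-2) + 1·4 + 0·(-1) - (-5)| / √(1² + 1² + 0²)
  = |-2 + 4 + 0 + 5| / √(1 + 1 + 0)
  = |7| / √2
  = 7 / 1.414
  ≈ 4.95

4.95


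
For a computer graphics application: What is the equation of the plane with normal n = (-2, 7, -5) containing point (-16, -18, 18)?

The plane through P with normal n = (a, b, c) satisfies n·(r - P) = 0,
i.e. ax + by + cz = a·x₀ + b·y₀ + c·z₀.
d = (-2)·(-16) + 7·(-18) + (-5)·18
  = 32 - 126 - 90
  = -184
Equation: -2x + 7y - 5z = -184

-2x + 7y - 5z = -184


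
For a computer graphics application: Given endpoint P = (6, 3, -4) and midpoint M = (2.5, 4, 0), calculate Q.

Q = 2M - P
  = (2·2.5 - 6, 2·4 - 3, 2·0 - (-4))
  = (5 - 6, 8 - 3, 0 + 4)
  = (-1, 5, 4)

(-1, 5, 4)


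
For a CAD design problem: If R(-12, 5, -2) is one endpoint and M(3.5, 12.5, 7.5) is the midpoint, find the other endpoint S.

S = 2M - R
  = (2·3.5 - (-12), 2·12.5 - 5, 2·7.5 - (-2))
  = (7 + 12, 25 - 5, 15 + 2)
  = (19, 20, 17)

(19, 20, 17)


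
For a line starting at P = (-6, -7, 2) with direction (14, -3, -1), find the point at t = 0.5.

P(t) = P + t·d
  = (-6 + 14·0.5, -7 + (-3)·0.5, 2 + (-1)·0.5)
  = (-6 + 7, -7 - 1.5, 2 - 0.5)
  = (1, -8.5, 1.5)

(1, -8.5, 1.5)


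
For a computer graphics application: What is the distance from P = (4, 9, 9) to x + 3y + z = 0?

distance = |a·x₀ + b·y₀ + c·z₀ - d| / √(a² + b² + c²)
  = |1·4 + 3·9 + 1·9 - 0| / √(1² + 3² + 1²)
  = |4 + 27 + 9 + 0| / √(1 + 9 + 1)
  = |40| / √11
  = 40 / 3.317
  ≈ 12.06

12.06


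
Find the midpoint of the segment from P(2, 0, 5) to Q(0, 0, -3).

M = ((x₁+x₂)/2, (y₁+y₂)/2, (z₁+z₂)/2)
  = ((2 + 0)/2, (0 + 0)/2, (5 - 3)/2)
  = (2/2, 0/2, 2/2)
  = (1, 0, 1)

(1, 0, 1)


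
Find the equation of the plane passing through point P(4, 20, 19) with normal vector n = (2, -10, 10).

The plane through P with normal n = (a, b, c) satisfies n·(r - P) = 0,
i.e. ax + by + cz = a·x₀ + b·y₀ + c·z₀.
d = 2·4 + (-10)·20 + 10·19
  = 8 - 200 + 190
  = -2
Equation: 2x - 10y + 10z = -2

2x - 10y + 10z = -2


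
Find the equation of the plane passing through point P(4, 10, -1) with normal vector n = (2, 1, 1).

The plane through P with normal n = (a, b, c) satisfies n·(r - P) = 0,
i.e. ax + by + cz = a·x₀ + b·y₀ + c·z₀.
d = 2·4 + 1·10 + 1·(-1)
  = 8 + 10 - 1
  = 17
Equation: 2x + y + z = 17

2x + y + z = 17


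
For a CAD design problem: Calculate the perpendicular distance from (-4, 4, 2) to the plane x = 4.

distance = |a·x₀ + b·y₀ + c·z₀ - d| / √(a² + b² + c²)
  = |1·(-4) + 0·4 + 0·2 - 4| / √(1² + 0² + 0²)
  = |-4 + 0 + 0 - 4| / √(1 + 0 + 0)
  = |-8| / √1
  = 8 / 1
  ≈ 8

8


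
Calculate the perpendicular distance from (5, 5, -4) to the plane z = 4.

distance = |a·x₀ + b·y₀ + c·z₀ - d| / √(a² + b² + c²)
  = |0·5 + 0·5 + 1·(-4) - 4| / √(0² + 0² + 1²)
  = |0 + 0 - 4 - 4| / √(0 + 0 + 1)
  = |-8| / √1
  = 8 / 1
  ≈ 8

8


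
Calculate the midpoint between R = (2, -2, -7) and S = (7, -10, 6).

M = ((x₁+x₂)/2, (y₁+y₂)/2, (z₁+z₂)/2)
  = ((2 + 7)/2, (-2 - 10)/2, (-7 + 6)/2)
  = (9/2, -12/2, -1/2)
  = (4.5, -6, -0.5)

(4.5, -6, -0.5)


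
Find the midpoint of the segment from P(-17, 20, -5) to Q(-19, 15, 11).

M = ((x₁+x₂)/2, (y₁+y₂)/2, (z₁+z₂)/2)
  = ((-17 - 19)/2, (20 + 15)/2, (-5 + 11)/2)
  = (-36/2, 35/2, 6/2)
  = (-18, 17.5, 3)

(-18, 17.5, 3)


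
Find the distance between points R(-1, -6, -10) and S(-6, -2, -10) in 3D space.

d = √[(x₂-x₁)² + (y₂-y₁)² + (z₂-z₁)²]
  = √[(-5)² + 4² + 0²]
  = √[25 + 16 + 0]
  = √41
  ≈ 6.403

6.403


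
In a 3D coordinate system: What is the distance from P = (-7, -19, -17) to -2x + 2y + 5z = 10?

distance = |a·x₀ + b·y₀ + c·z₀ - d| / √(a² + b² + c²)
  = |(-2)·(-7) + 2·(-19) + 5·(-17) - 10| / √((-2)² + 2² + 5²)
  = |14 - 38 - 85 - 10| / √(4 + 4 + 25)
  = |-119| / √33
  = 119 / 5.745
  ≈ 20.72

20.72


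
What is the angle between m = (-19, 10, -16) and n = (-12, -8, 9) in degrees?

m·n = (-19)·(-12) + 10·(-8) + (-16)·9 = 228 - 80 - 144 = 4
|m| = √((-19)² + 10² + (-16)²) = √717 ≈ 26.78
|n| = √((-12)² + (-8)² + 9²) = √289 ≈ 17
cos θ = (m·n)/(|m||n|) = 4/(26.78·17) ≈ 0.008787
θ = arccos(0.008787) ≈ 89.5°

89.5°


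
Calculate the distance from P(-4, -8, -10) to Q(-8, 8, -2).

d = √[(x₂-x₁)² + (y₂-y₁)² + (z₂-z₁)²]
  = √[(-4)² + 16² + 8²]
  = √[16 + 256 + 64]
  = √336
  ≈ 18.33

18.33


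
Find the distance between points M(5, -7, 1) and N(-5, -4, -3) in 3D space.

d = √[(x₂-x₁)² + (y₂-y₁)² + (z₂-z₁)²]
  = √[(-10)² + 3² + (-4)²]
  = √[100 + 9 + 16]
  = √125
  ≈ 11.18

11.18


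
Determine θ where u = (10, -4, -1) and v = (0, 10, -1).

u·v = 10·0 + (-4)·10 + (-1)·(-1) = 0 - 40 + 1 = -39
|u| = √(10² + (-4)² + (-1)²) = √117 ≈ 10.82
|v| = √(0² + 10² + (-1)²) = √101 ≈ 10.05
cos θ = (u·v)/(|u||v|) = -39/(10.82·10.05) ≈ -0.3588
θ = arccos(-0.3588) ≈ 111°

111°


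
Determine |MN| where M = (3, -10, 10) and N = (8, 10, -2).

d = √[(x₂-x₁)² + (y₂-y₁)² + (z₂-z₁)²]
  = √[5² + 20² + (-12)²]
  = √[25 + 400 + 144]
  = √569
  ≈ 23.85

23.85


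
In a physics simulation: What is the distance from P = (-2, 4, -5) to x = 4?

distance = |a·x₀ + b·y₀ + c·z₀ - d| / √(a² + b² + c²)
  = |1·(-2) + 0·4 + 0·(-5) - 4| / √(1² + 0² + 0²)
  = |-2 + 0 + 0 - 4| / √(1 + 0 + 0)
  = |-6| / √1
  = 6 / 1
  ≈ 6

6


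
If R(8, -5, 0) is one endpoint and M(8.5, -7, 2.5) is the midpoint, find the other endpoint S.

S = 2M - R
  = (2·8.5 - 8, 2·(-7) - (-5), 2·2.5 - 0)
  = (17 - 8, -14 + 5, 5 + 0)
  = (9, -9, 5)

(9, -9, 5)


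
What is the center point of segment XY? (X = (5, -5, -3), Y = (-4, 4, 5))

M = ((x₁+x₂)/2, (y₁+y₂)/2, (z₁+z₂)/2)
  = ((5 - 4)/2, (-5 + 4)/2, (-3 + 5)/2)
  = (1/2, -1/2, 2/2)
  = (0.5, -0.5, 1)

(0.5, -0.5, 1)


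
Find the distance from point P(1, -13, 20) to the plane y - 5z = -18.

distance = |a·x₀ + b·y₀ + c·z₀ - d| / √(a² + b² + c²)
  = |0·1 + 1·(-13) + (-5)·20 - (-18)| / √(0² + 1² + (-5)²)
  = |0 - 13 - 100 + 18| / √(0 + 1 + 25)
  = |-95| / √26
  = 95 / 5.099
  ≈ 18.63

18.63


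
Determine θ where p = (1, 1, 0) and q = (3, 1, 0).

p·q = 1·3 + 1·1 + 0·0 = 3 + 1 + 0 = 4
|p| = √(1² + 1² + 0²) = √2 ≈ 1.414
|q| = √(3² + 1² + 0²) = √10 ≈ 3.162
cos θ = (p·q)/(|p||q|) = 4/(1.414·3.162) ≈ 0.8944
θ = arccos(0.8944) ≈ 26.57°

26.57°


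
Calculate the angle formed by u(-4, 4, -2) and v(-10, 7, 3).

u·v = (-4)·(-10) + 4·7 + (-2)·3 = 40 + 28 - 6 = 62
|u| = √((-4)² + 4² + (-2)²) = √36 ≈ 6
|v| = √((-10)² + 7² + 3²) = √158 ≈ 12.57
cos θ = (u·v)/(|u||v|) = 62/(6·12.57) ≈ 0.8221
θ = arccos(0.8221) ≈ 34.71°

34.71°


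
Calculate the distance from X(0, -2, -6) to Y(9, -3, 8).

d = √[(x₂-x₁)² + (y₂-y₁)² + (z₂-z₁)²]
  = √[9² + (-1)² + 14²]
  = √[81 + 1 + 196]
  = √278
  ≈ 16.67

16.67


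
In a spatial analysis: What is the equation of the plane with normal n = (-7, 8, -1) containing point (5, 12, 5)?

The plane through P with normal n = (a, b, c) satisfies n·(r - P) = 0,
i.e. ax + by + cz = a·x₀ + b·y₀ + c·z₀.
d = (-7)·5 + 8·12 + (-1)·5
  = -35 + 96 - 5
  = 56
Equation: -7x + 8y - z = 56

-7x + 8y - z = 56


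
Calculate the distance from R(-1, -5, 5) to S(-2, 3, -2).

d = √[(x₂-x₁)² + (y₂-y₁)² + (z₂-z₁)²]
  = √[(-1)² + 8² + (-7)²]
  = √[1 + 64 + 49]
  = √114
  ≈ 10.68

10.68


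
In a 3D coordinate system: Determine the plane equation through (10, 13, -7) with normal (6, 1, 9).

The plane through P with normal n = (a, b, c) satisfies n·(r - P) = 0,
i.e. ax + by + cz = a·x₀ + b·y₀ + c·z₀.
d = 6·10 + 1·13 + 9·(-7)
  = 60 + 13 - 63
  = 10
Equation: 6x + y + 9z = 10

6x + y + 9z = 10


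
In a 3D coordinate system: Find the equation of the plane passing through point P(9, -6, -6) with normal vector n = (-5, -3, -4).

The plane through P with normal n = (a, b, c) satisfies n·(r - P) = 0,
i.e. ax + by + cz = a·x₀ + b·y₀ + c·z₀.
d = (-5)·9 + (-3)·(-6) + (-4)·(-6)
  = -45 + 18 + 24
  = -3
Equation: -5x - 3y - 4z = -3

-5x - 3y - 4z = -3


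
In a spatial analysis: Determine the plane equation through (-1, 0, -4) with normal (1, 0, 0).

The plane through P with normal n = (a, b, c) satisfies n·(r - P) = 0,
i.e. ax + by + cz = a·x₀ + b·y₀ + c·z₀.
d = 1·(-1) + 0·0 + 0·(-4)
  = -1 + 0 + 0
  = -1
Equation: x = -1

x = -1


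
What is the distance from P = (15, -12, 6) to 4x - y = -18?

distance = |a·x₀ + b·y₀ + c·z₀ - d| / √(a² + b² + c²)
  = |4·15 + (-1)·(-12) + 0·6 - (-18)| / √(4² + (-1)² + 0²)
  = |60 + 12 + 0 + 18| / √(16 + 1 + 0)
  = |90| / √17
  = 90 / 4.123
  ≈ 21.83

21.83


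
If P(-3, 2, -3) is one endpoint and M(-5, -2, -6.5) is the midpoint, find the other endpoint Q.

Q = 2M - P
  = (2·(-5) - (-3), 2·(-2) - 2, 2·(-6.5) - (-3))
  = (-10 + 3, -4 - 2, -13 + 3)
  = (-7, -6, -10)

(-7, -6, -10)


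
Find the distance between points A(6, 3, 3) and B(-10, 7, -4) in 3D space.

d = √[(x₂-x₁)² + (y₂-y₁)² + (z₂-z₁)²]
  = √[(-16)² + 4² + (-7)²]
  = √[256 + 16 + 49]
  = √321
  ≈ 17.92

17.92


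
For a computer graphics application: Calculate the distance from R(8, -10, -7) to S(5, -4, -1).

d = √[(x₂-x₁)² + (y₂-y₁)² + (z₂-z₁)²]
  = √[(-3)² + 6² + 6²]
  = √[9 + 36 + 36]
  = √81
  ≈ 9

9


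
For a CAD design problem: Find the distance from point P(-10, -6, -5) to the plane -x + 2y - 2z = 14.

distance = |a·x₀ + b·y₀ + c·z₀ - d| / √(a² + b² + c²)
  = |(-1)·(-10) + 2·(-6) + (-2)·(-5) - 14| / √((-1)² + 2² + (-2)²)
  = |10 - 12 + 10 - 14| / √(1 + 4 + 4)
  = |-6| / √9
  = 6 / 3
  ≈ 2

2


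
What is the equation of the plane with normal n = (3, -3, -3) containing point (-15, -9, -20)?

The plane through P with normal n = (a, b, c) satisfies n·(r - P) = 0,
i.e. ax + by + cz = a·x₀ + b·y₀ + c·z₀.
d = 3·(-15) + (-3)·(-9) + (-3)·(-20)
  = -45 + 27 + 60
  = 42
Equation: 3x - 3y - 3z = 42

3x - 3y - 3z = 42


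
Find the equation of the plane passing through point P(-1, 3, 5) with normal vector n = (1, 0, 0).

The plane through P with normal n = (a, b, c) satisfies n·(r - P) = 0,
i.e. ax + by + cz = a·x₀ + b·y₀ + c·z₀.
d = 1·(-1) + 0·3 + 0·5
  = -1 + 0 + 0
  = -1
Equation: x = -1

x = -1


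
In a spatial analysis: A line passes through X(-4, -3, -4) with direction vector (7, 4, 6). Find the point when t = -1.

P(t) = X + t·d
  = (-4 + 7·(-1), -3 + 4·(-1), -4 + 6·(-1))
  = (-4 - 7, -3 - 4, -4 - 6)
  = (-11, -7, -10)

(-11, -7, -10)


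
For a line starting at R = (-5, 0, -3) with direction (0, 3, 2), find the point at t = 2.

P(t) = R + t·d
  = (-5 + 0·2, 0 + 3·2, -3 + 2·2)
  = (-5 + 0, 0 + 6, -3 + 4)
  = (-5, 6, 1)

(-5, 6, 1)


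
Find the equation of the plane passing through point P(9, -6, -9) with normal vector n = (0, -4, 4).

The plane through P with normal n = (a, b, c) satisfies n·(r - P) = 0,
i.e. ax + by + cz = a·x₀ + b·y₀ + c·z₀.
d = 0·9 + (-4)·(-6) + 4·(-9)
  = 0 + 24 - 36
  = -12
Equation: -4y + 4z = -12

-4y + 4z = -12


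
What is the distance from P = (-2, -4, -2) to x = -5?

distance = |a·x₀ + b·y₀ + c·z₀ - d| / √(a² + b² + c²)
  = |1·(-2) + 0·(-4) + 0·(-2) - (-5)| / √(1² + 0² + 0²)
  = |-2 + 0 + 0 + 5| / √(1 + 0 + 0)
  = |3| / √1
  = 3 / 1
  ≈ 3

3


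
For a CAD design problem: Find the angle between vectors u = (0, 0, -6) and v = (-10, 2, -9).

u·v = 0·(-10) + 0·2 + (-6)·(-9) = 0 + 0 + 54 = 54
|u| = √(0² + 0² + (-6)²) = √36 ≈ 6
|v| = √((-10)² + 2² + (-9)²) = √185 ≈ 13.6
cos θ = (u·v)/(|u||v|) = 54/(6·13.6) ≈ 0.6617
θ = arccos(0.6617) ≈ 48.57°

48.57°


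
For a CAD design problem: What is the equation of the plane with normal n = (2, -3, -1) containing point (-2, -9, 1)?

The plane through P with normal n = (a, b, c) satisfies n·(r - P) = 0,
i.e. ax + by + cz = a·x₀ + b·y₀ + c·z₀.
d = 2·(-2) + (-3)·(-9) + (-1)·1
  = -4 + 27 - 1
  = 22
Equation: 2x - 3y - z = 22

2x - 3y - z = 22


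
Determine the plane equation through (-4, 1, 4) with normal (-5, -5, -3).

The plane through P with normal n = (a, b, c) satisfies n·(r - P) = 0,
i.e. ax + by + cz = a·x₀ + b·y₀ + c·z₀.
d = (-5)·(-4) + (-5)·1 + (-3)·4
  = 20 - 5 - 12
  = 3
Equation: -5x - 5y - 3z = 3

-5x - 5y - 3z = 3


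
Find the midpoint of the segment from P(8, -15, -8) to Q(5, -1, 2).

M = ((x₁+x₂)/2, (y₁+y₂)/2, (z₁+z₂)/2)
  = ((8 + 5)/2, (-15 - 1)/2, (-8 + 2)/2)
  = (13/2, -16/2, -6/2)
  = (6.5, -8, -3)

(6.5, -8, -3)


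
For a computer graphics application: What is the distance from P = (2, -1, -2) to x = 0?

distance = |a·x₀ + b·y₀ + c·z₀ - d| / √(a² + b² + c²)
  = |1·2 + 0·(-1) + 0·(-2) - 0| / √(1² + 0² + 0²)
  = |2 + 0 + 0 + 0| / √(1 + 0 + 0)
  = |2| / √1
  = 2 / 1
  ≈ 2

2


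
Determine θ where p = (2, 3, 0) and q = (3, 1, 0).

p·q = 2·3 + 3·1 + 0·0 = 6 + 3 + 0 = 9
|p| = √(2² + 3² + 0²) = √13 ≈ 3.606
|q| = √(3² + 1² + 0²) = √10 ≈ 3.162
cos θ = (p·q)/(|p||q|) = 9/(3.606·3.162) ≈ 0.7894
θ = arccos(0.7894) ≈ 37.87°

37.87°


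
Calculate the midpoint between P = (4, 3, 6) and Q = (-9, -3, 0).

M = ((x₁+x₂)/2, (y₁+y₂)/2, (z₁+z₂)/2)
  = ((4 - 9)/2, (3 - 3)/2, (6 + 0)/2)
  = (-5/2, 0/2, 6/2)
  = (-2.5, 0, 3)

(-2.5, 0, 3)


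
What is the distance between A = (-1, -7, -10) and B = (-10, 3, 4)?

d = √[(x₂-x₁)² + (y₂-y₁)² + (z₂-z₁)²]
  = √[(-9)² + 10² + 14²]
  = √[81 + 100 + 196]
  = √377
  ≈ 19.42

19.42


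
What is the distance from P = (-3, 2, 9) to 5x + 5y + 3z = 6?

distance = |a·x₀ + b·y₀ + c·z₀ - d| / √(a² + b² + c²)
  = |5·(-3) + 5·2 + 3·9 - 6| / √(5² + 5² + 3²)
  = |-15 + 10 + 27 - 6| / √(25 + 25 + 9)
  = |16| / √59
  = 16 / 7.681
  ≈ 2.083

2.083


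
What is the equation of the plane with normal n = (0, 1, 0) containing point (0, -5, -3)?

The plane through P with normal n = (a, b, c) satisfies n·(r - P) = 0,
i.e. ax + by + cz = a·x₀ + b·y₀ + c·z₀.
d = 0·0 + 1·(-5) + 0·(-3)
  = 0 - 5 + 0
  = -5
Equation: y = -5

y = -5


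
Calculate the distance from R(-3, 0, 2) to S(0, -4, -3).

d = √[(x₂-x₁)² + (y₂-y₁)² + (z₂-z₁)²]
  = √[3² + (-4)² + (-5)²]
  = √[9 + 16 + 25]
  = √50
  ≈ 7.071

7.071


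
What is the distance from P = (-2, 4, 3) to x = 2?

distance = |a·x₀ + b·y₀ + c·z₀ - d| / √(a² + b² + c²)
  = |1·(-2) + 0·4 + 0·3 - 2| / √(1² + 0² + 0²)
  = |-2 + 0 + 0 - 2| / √(1 + 0 + 0)
  = |-4| / √1
  = 4 / 1
  ≈ 4

4


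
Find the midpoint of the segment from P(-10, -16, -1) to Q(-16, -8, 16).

M = ((x₁+x₂)/2, (y₁+y₂)/2, (z₁+z₂)/2)
  = ((-10 - 16)/2, (-16 - 8)/2, (-1 + 16)/2)
  = (-26/2, -24/2, 15/2)
  = (-13, -12, 7.5)

(-13, -12, 7.5)


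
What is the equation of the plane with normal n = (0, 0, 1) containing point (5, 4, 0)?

The plane through P with normal n = (a, b, c) satisfies n·(r - P) = 0,
i.e. ax + by + cz = a·x₀ + b·y₀ + c·z₀.
d = 0·5 + 0·4 + 1·0
  = 0 + 0 + 0
  = 0
Equation: z = 0

z = 0


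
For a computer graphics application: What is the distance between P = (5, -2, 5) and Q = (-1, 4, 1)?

d = √[(x₂-x₁)² + (y₂-y₁)² + (z₂-z₁)²]
  = √[(-6)² + 6² + (-4)²]
  = √[36 + 36 + 16]
  = √88
  ≈ 9.381

9.381


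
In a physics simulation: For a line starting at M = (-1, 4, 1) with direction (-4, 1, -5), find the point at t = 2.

P(t) = M + t·d
  = (-1 + (-4)·2, 4 + 1·2, 1 + (-5)·2)
  = (-1 - 8, 4 + 2, 1 - 10)
  = (-9, 6, -9)

(-9, 6, -9)


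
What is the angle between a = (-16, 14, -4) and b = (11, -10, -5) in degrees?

a·b = (-16)·11 + 14·(-10) + (-4)·(-5) = -176 - 140 + 20 = -296
|a| = √((-16)² + 14² + (-4)²) = √468 ≈ 21.63
|b| = √(11² + (-10)² + (-5)²) = √246 ≈ 15.68
cos θ = (a·b)/(|a||b|) = -296/(21.63·15.68) ≈ -0.8724
θ = arccos(-0.8724) ≈ 150.7°

150.7°


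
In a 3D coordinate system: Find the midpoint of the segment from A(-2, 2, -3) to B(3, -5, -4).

M = ((x₁+x₂)/2, (y₁+y₂)/2, (z₁+z₂)/2)
  = ((-2 + 3)/2, (2 - 5)/2, (-3 - 4)/2)
  = (1/2, -3/2, -7/2)
  = (0.5, -1.5, -3.5)

(0.5, -1.5, -3.5)


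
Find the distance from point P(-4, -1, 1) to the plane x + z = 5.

distance = |a·x₀ + b·y₀ + c·z₀ - d| / √(a² + b² + c²)
  = |1·(-4) + 0·(-1) + 1·1 - 5| / √(1² + 0² + 1²)
  = |-4 + 0 + 1 - 5| / √(1 + 0 + 1)
  = |-8| / √2
  = 8 / 1.414
  ≈ 5.657

5.657


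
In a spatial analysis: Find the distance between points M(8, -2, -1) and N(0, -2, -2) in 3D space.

d = √[(x₂-x₁)² + (y₂-y₁)² + (z₂-z₁)²]
  = √[(-8)² + 0² + (-1)²]
  = √[64 + 0 + 1]
  = √65
  ≈ 8.062

8.062


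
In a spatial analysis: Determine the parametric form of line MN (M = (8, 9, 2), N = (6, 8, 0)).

Direction vector d = N - M = (6 - 8, 8 - 9, 0 - 2) = (-2, -1, -2)
Parametric form r = M + t·d:
x = 8 - 2t, y = 9 - t, z = 2 - 2t

x = 8 - 2t, y = 9 - t, z = 2 - 2t


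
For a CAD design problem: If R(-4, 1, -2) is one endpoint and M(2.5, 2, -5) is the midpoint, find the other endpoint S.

S = 2M - R
  = (2·2.5 - (-4), 2·2 - 1, 2·(-5) - (-2))
  = (5 + 4, 4 - 1, -10 + 2)
  = (9, 3, -8)

(9, 3, -8)


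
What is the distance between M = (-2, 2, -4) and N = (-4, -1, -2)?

d = √[(x₂-x₁)² + (y₂-y₁)² + (z₂-z₁)²]
  = √[(-2)² + (-3)² + 2²]
  = √[4 + 9 + 4]
  = √17
  ≈ 4.123

4.123


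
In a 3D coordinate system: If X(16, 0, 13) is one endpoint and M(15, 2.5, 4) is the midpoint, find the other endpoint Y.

Y = 2M - X
  = (2·15 - 16, 2·2.5 - 0, 2·4 - 13)
  = (30 - 16, 5 + 0, 8 - 13)
  = (14, 5, -5)

(14, 5, -5)


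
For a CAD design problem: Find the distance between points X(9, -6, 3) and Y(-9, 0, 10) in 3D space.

d = √[(x₂-x₁)² + (y₂-y₁)² + (z₂-z₁)²]
  = √[(-18)² + 6² + 7²]
  = √[324 + 36 + 49]
  = √409
  ≈ 20.22

20.22


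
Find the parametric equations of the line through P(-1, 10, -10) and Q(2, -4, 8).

Direction vector d = Q - P = (2 + 1, -4 - 10, 8 + 10) = (3, -14, 18)
Parametric form r = P + t·d:
x = -1 + 3t, y = 10 - 14t, z = -10 + 18t

x = -1 + 3t, y = 10 - 14t, z = -10 + 18t


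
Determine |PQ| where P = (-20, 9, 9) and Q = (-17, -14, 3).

d = √[(x₂-x₁)² + (y₂-y₁)² + (z₂-z₁)²]
  = √[3² + (-23)² + (-6)²]
  = √[9 + 529 + 36]
  = √574
  ≈ 23.96

23.96


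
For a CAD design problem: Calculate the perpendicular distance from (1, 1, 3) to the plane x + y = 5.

distance = |a·x₀ + b·y₀ + c·z₀ - d| / √(a² + b² + c²)
  = |1·1 + 1·1 + 0·3 - 5| / √(1² + 1² + 0²)
  = |1 + 1 + 0 - 5| / √(1 + 1 + 0)
  = |-3| / √2
  = 3 / 1.414
  ≈ 2.121

2.121


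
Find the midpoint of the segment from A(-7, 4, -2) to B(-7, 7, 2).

M = ((x₁+x₂)/2, (y₁+y₂)/2, (z₁+z₂)/2)
  = ((-7 - 7)/2, (4 + 7)/2, (-2 + 2)/2)
  = (-14/2, 11/2, 0/2)
  = (-7, 5.5, 0)

(-7, 5.5, 0)


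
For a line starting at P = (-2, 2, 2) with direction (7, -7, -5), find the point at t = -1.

P(t) = P + t·d
  = (-2 + 7·(-1), 2 + (-7)·(-1), 2 + (-5)·(-1))
  = (-2 - 7, 2 + 7, 2 + 5)
  = (-9, 9, 7)

(-9, 9, 7)


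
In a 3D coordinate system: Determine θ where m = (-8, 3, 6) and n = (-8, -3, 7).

m·n = (-8)·(-8) + 3·(-3) + 6·7 = 64 - 9 + 42 = 97
|m| = √((-8)² + 3² + 6²) = √109 ≈ 10.44
|n| = √((-8)² + (-3)² + 7²) = √122 ≈ 11.05
cos θ = (m·n)/(|m||n|) = 97/(10.44·11.05) ≈ 0.8412
θ = arccos(0.8412) ≈ 32.74°

32.74°


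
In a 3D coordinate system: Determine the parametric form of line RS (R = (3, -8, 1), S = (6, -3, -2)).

Direction vector d = S - R = (6 - 3, -3 + 8, -2 - 1) = (3, 5, -3)
Parametric form r = R + t·d:
x = 3 + 3t, y = -8 + 5t, z = 1 - 3t

x = 3 + 3t, y = -8 + 5t, z = 1 - 3t


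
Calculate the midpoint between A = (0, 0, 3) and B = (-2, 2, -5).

M = ((x₁+x₂)/2, (y₁+y₂)/2, (z₁+z₂)/2)
  = ((0 - 2)/2, (0 + 2)/2, (3 - 5)/2)
  = (-2/2, 2/2, -2/2)
  = (-1, 1, -1)

(-1, 1, -1)


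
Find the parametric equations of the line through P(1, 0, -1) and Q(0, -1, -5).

Direction vector d = Q - P = (0 - 1, -1 + 0, -5 + 1) = (-1, -1, -4)
Parametric form r = P + t·d:
x = 1 - t, y = 0 - t, z = -1 - 4t

x = 1 - t, y = 0 - t, z = -1 - 4t


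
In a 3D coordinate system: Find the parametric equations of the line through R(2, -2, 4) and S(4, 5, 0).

Direction vector d = S - R = (4 - 2, 5 + 2, 0 - 4) = (2, 7, -4)
Parametric form r = R + t·d:
x = 2 + 2t, y = -2 + 7t, z = 4 - 4t

x = 2 + 2t, y = -2 + 7t, z = 4 - 4t


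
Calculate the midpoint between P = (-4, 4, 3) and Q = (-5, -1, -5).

M = ((x₁+x₂)/2, (y₁+y₂)/2, (z₁+z₂)/2)
  = ((-4 - 5)/2, (4 - 1)/2, (3 - 5)/2)
  = (-9/2, 3/2, -2/2)
  = (-4.5, 1.5, -1)

(-4.5, 1.5, -1)


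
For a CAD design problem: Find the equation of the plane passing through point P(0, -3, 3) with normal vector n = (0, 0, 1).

The plane through P with normal n = (a, b, c) satisfies n·(r - P) = 0,
i.e. ax + by + cz = a·x₀ + b·y₀ + c·z₀.
d = 0·0 + 0·(-3) + 1·3
  = 0 + 0 + 3
  = 3
Equation: z = 3

z = 3


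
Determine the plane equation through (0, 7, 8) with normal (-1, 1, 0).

The plane through P with normal n = (a, b, c) satisfies n·(r - P) = 0,
i.e. ax + by + cz = a·x₀ + b·y₀ + c·z₀.
d = (-1)·0 + 1·7 + 0·8
  = 0 + 7 + 0
  = 7
Equation: -x + y = 7

-x + y = 7


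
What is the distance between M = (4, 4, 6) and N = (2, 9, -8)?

d = √[(x₂-x₁)² + (y₂-y₁)² + (z₂-z₁)²]
  = √[(-2)² + 5² + (-14)²]
  = √[4 + 25 + 196]
  = √225
  ≈ 15

15


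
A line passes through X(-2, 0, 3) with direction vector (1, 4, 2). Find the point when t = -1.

P(t) = X + t·d
  = (-2 + 1·(-1), 0 + 4·(-1), 3 + 2·(-1))
  = (-2 - 1, 0 - 4, 3 - 2)
  = (-3, -4, 1)

(-3, -4, 1)


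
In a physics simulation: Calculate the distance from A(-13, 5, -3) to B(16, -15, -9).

d = √[(x₂-x₁)² + (y₂-y₁)² + (z₂-z₁)²]
  = √[29² + (-20)² + (-6)²]
  = √[841 + 400 + 36]
  = √1277
  ≈ 35.74

35.74


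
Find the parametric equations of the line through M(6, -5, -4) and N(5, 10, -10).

Direction vector d = N - M = (5 - 6, 10 + 5, -10 + 4) = (-1, 15, -6)
Parametric form r = M + t·d:
x = 6 - t, y = -5 + 15t, z = -4 - 6t

x = 6 - t, y = -5 + 15t, z = -4 - 6t


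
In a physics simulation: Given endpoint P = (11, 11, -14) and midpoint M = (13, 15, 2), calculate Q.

Q = 2M - P
  = (2·13 - 11, 2·15 - 11, 2·2 - (-14))
  = (26 - 11, 30 - 11, 4 + 14)
  = (15, 19, 18)

(15, 19, 18)


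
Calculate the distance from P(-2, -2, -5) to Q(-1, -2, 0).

d = √[(x₂-x₁)² + (y₂-y₁)² + (z₂-z₁)²]
  = √[1² + 0² + 5²]
  = √[1 + 0 + 25]
  = √26
  ≈ 5.099

5.099


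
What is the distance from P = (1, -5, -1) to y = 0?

distance = |a·x₀ + b·y₀ + c·z₀ - d| / √(a² + b² + c²)
  = |0·1 + 1·(-5) + 0·(-1) - 0| / √(0² + 1² + 0²)
  = |0 - 5 + 0 + 0| / √(0 + 1 + 0)
  = |-5| / √1
  = 5 / 1
  ≈ 5

5


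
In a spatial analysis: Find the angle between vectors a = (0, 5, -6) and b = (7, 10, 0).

a·b = 0·7 + 5·10 + (-6)·0 = 0 + 50 + 0 = 50
|a| = √(0² + 5² + (-6)²) = √61 ≈ 7.81
|b| = √(7² + 10² + 0²) = √149 ≈ 12.21
cos θ = (a·b)/(|a||b|) = 50/(7.81·12.21) ≈ 0.5245
θ = arccos(0.5245) ≈ 58.37°

58.37°


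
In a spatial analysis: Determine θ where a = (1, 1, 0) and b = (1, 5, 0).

a·b = 1·1 + 1·5 + 0·0 = 1 + 5 + 0 = 6
|a| = √(1² + 1² + 0²) = √2 ≈ 1.414
|b| = √(1² + 5² + 0²) = √26 ≈ 5.099
cos θ = (a·b)/(|a||b|) = 6/(1.414·5.099) ≈ 0.8321
θ = arccos(0.8321) ≈ 33.69°

33.69°


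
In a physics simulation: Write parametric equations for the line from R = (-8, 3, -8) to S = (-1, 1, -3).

Direction vector d = S - R = (-1 + 8, 1 - 3, -3 + 8) = (7, -2, 5)
Parametric form r = R + t·d:
x = -8 + 7t, y = 3 - 2t, z = -8 + 5t

x = -8 + 7t, y = 3 - 2t, z = -8 + 5t


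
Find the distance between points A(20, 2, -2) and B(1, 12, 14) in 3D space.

d = √[(x₂-x₁)² + (y₂-y₁)² + (z₂-z₁)²]
  = √[(-19)² + 10² + 16²]
  = √[361 + 100 + 256]
  = √717
  ≈ 26.78

26.78


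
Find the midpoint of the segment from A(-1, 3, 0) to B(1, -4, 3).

M = ((x₁+x₂)/2, (y₁+y₂)/2, (z₁+z₂)/2)
  = ((-1 + 1)/2, (3 - 4)/2, (0 + 3)/2)
  = (0/2, -1/2, 3/2)
  = (0, -0.5, 1.5)

(0, -0.5, 1.5)


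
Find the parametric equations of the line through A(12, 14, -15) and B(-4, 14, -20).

Direction vector d = B - A = (-4 - 12, 14 - 14, -20 + 15) = (-16, 0, -5)
Parametric form r = A + t·d:
x = 12 - 16t, y = 14, z = -15 - 5t

x = 12 - 16t, y = 14, z = -15 - 5t


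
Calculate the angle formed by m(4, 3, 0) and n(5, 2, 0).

m·n = 4·5 + 3·2 + 0·0 = 20 + 6 + 0 = 26
|m| = √(4² + 3² + 0²) = √25 ≈ 5
|n| = √(5² + 2² + 0²) = √29 ≈ 5.385
cos θ = (m·n)/(|m||n|) = 26/(5·5.385) ≈ 0.9656
θ = arccos(0.9656) ≈ 15.07°

15.07°


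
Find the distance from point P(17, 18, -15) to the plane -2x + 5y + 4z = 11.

distance = |a·x₀ + b·y₀ + c·z₀ - d| / √(a² + b² + c²)
  = |(-2)·17 + 5·18 + 4·(-15) - 11| / √((-2)² + 5² + 4²)
  = |-34 + 90 - 60 - 11| / √(4 + 25 + 16)
  = |-15| / √45
  = 15 / 6.708
  ≈ 2.236

2.236


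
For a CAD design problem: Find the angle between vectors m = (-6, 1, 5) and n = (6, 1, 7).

m·n = (-6)·6 + 1·1 + 5·7 = -36 + 1 + 35 = 0
|m| = √((-6)² + 1² + 5²) = √62 ≈ 7.874
|n| = √(6² + 1² + 7²) = √86 ≈ 9.274
cos θ = (m·n)/(|m||n|) = 0/(7.874·9.274) ≈ 0
θ = arccos(0) ≈ 90°

90°


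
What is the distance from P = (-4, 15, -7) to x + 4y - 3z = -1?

distance = |a·x₀ + b·y₀ + c·z₀ - d| / √(a² + b² + c²)
  = |1·(-4) + 4·15 + (-3)·(-7) - (-1)| / √(1² + 4² + (-3)²)
  = |-4 + 60 + 21 + 1| / √(1 + 16 + 9)
  = |78| / √26
  = 78 / 5.099
  ≈ 15.3

15.3


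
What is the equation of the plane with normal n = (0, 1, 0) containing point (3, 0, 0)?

The plane through P with normal n = (a, b, c) satisfies n·(r - P) = 0,
i.e. ax + by + cz = a·x₀ + b·y₀ + c·z₀.
d = 0·3 + 1·0 + 0·0
  = 0 + 0 + 0
  = 0
Equation: y = 0

y = 0


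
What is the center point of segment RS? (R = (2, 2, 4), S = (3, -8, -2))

M = ((x₁+x₂)/2, (y₁+y₂)/2, (z₁+z₂)/2)
  = ((2 + 3)/2, (2 - 8)/2, (4 - 2)/2)
  = (5/2, -6/2, 2/2)
  = (2.5, -3, 1)

(2.5, -3, 1)


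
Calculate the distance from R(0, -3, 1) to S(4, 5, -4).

d = √[(x₂-x₁)² + (y₂-y₁)² + (z₂-z₁)²]
  = √[4² + 8² + (-5)²]
  = √[16 + 64 + 25]
  = √105
  ≈ 10.25

10.25


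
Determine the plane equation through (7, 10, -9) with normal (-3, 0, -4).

The plane through P with normal n = (a, b, c) satisfies n·(r - P) = 0,
i.e. ax + by + cz = a·x₀ + b·y₀ + c·z₀.
d = (-3)·7 + 0·10 + (-4)·(-9)
  = -21 + 0 + 36
  = 15
Equation: -3x - 4z = 15

-3x - 4z = 15


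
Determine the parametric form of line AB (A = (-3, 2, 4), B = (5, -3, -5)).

Direction vector d = B - A = (5 + 3, -3 - 2, -5 - 4) = (8, -5, -9)
Parametric form r = A + t·d:
x = -3 + 8t, y = 2 - 5t, z = 4 - 9t

x = -3 + 8t, y = 2 - 5t, z = 4 - 9t


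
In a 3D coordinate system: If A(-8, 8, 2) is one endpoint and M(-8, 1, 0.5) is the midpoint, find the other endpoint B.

B = 2M - A
  = (2·(-8) - (-8), 2·1 - 8, 2·0.5 - 2)
  = (-16 + 8, 2 - 8, 1 - 2)
  = (-8, -6, -1)

(-8, -6, -1)


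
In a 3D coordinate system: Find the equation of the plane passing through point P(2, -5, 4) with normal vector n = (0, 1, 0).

The plane through P with normal n = (a, b, c) satisfies n·(r - P) = 0,
i.e. ax + by + cz = a·x₀ + b·y₀ + c·z₀.
d = 0·2 + 1·(-5) + 0·4
  = 0 - 5 + 0
  = -5
Equation: y = -5

y = -5


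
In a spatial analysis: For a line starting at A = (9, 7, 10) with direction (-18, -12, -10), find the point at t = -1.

P(t) = A + t·d
  = (9 + (-18)·(-1), 7 + (-12)·(-1), 10 + (-10)·(-1))
  = (9 + 18, 7 + 12, 10 + 10)
  = (27, 19, 20)

(27, 19, 20)


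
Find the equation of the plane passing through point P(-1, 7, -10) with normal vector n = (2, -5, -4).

The plane through P with normal n = (a, b, c) satisfies n·(r - P) = 0,
i.e. ax + by + cz = a·x₀ + b·y₀ + c·z₀.
d = 2·(-1) + (-5)·7 + (-4)·(-10)
  = -2 - 35 + 40
  = 3
Equation: 2x - 5y - 4z = 3

2x - 5y - 4z = 3


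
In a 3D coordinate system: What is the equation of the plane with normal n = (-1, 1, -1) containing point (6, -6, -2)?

The plane through P with normal n = (a, b, c) satisfies n·(r - P) = 0,
i.e. ax + by + cz = a·x₀ + b·y₀ + c·z₀.
d = (-1)·6 + 1·(-6) + (-1)·(-2)
  = -6 - 6 + 2
  = -10
Equation: -x + y - z = -10

-x + y - z = -10


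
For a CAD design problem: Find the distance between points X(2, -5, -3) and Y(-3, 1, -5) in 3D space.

d = √[(x₂-x₁)² + (y₂-y₁)² + (z₂-z₁)²]
  = √[(-5)² + 6² + (-2)²]
  = √[25 + 36 + 4]
  = √65
  ≈ 8.062

8.062


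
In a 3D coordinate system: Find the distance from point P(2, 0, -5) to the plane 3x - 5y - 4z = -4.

distance = |a·x₀ + b·y₀ + c·z₀ - d| / √(a² + b² + c²)
  = |3·2 + (-5)·0 + (-4)·(-5) - (-4)| / √(3² + (-5)² + (-4)²)
  = |6 + 0 + 20 + 4| / √(9 + 25 + 16)
  = |30| / √50
  = 30 / 7.071
  ≈ 4.243

4.243


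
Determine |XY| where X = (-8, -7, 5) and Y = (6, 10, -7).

d = √[(x₂-x₁)² + (y₂-y₁)² + (z₂-z₁)²]
  = √[14² + 17² + (-12)²]
  = √[196 + 289 + 144]
  = √629
  ≈ 25.08

25.08


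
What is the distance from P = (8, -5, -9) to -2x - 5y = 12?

distance = |a·x₀ + b·y₀ + c·z₀ - d| / √(a² + b² + c²)
  = |(-2)·8 + (-5)·(-5) + 0·(-9) - 12| / √((-2)² + (-5)² + 0²)
  = |-16 + 25 + 0 - 12| / √(4 + 25 + 0)
  = |-3| / √29
  = 3 / 5.385
  ≈ 0.5571

0.5571


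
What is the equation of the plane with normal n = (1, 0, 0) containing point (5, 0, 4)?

The plane through P with normal n = (a, b, c) satisfies n·(r - P) = 0,
i.e. ax + by + cz = a·x₀ + b·y₀ + c·z₀.
d = 1·5 + 0·0 + 0·4
  = 5 + 0 + 0
  = 5
Equation: x = 5

x = 5


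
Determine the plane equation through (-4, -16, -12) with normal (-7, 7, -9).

The plane through P with normal n = (a, b, c) satisfies n·(r - P) = 0,
i.e. ax + by + cz = a·x₀ + b·y₀ + c·z₀.
d = (-7)·(-4) + 7·(-16) + (-9)·(-12)
  = 28 - 112 + 108
  = 24
Equation: -7x + 7y - 9z = 24

-7x + 7y - 9z = 24


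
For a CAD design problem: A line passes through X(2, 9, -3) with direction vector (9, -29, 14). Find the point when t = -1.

P(t) = X + t·d
  = (2 + 9·(-1), 9 + (-29)·(-1), -3 + 14·(-1))
  = (2 - 9, 9 + 29, -3 - 14)
  = (-7, 38, -17)

(-7, 38, -17)


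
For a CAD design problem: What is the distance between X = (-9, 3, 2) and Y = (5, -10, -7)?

d = √[(x₂-x₁)² + (y₂-y₁)² + (z₂-z₁)²]
  = √[14² + (-13)² + (-9)²]
  = √[196 + 169 + 81]
  = √446
  ≈ 21.12

21.12


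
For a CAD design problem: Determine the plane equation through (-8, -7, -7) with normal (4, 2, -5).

The plane through P with normal n = (a, b, c) satisfies n·(r - P) = 0,
i.e. ax + by + cz = a·x₀ + b·y₀ + c·z₀.
d = 4·(-8) + 2·(-7) + (-5)·(-7)
  = -32 - 14 + 35
  = -11
Equation: 4x + 2y - 5z = -11

4x + 2y - 5z = -11


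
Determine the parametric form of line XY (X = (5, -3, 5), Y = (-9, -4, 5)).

Direction vector d = Y - X = (-9 - 5, -4 + 3, 5 - 5) = (-14, -1, 0)
Parametric form r = X + t·d:
x = 5 - 14t, y = -3 - t, z = 5

x = 5 - 14t, y = -3 - t, z = 5


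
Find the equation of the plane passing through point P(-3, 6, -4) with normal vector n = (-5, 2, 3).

The plane through P with normal n = (a, b, c) satisfies n·(r - P) = 0,
i.e. ax + by + cz = a·x₀ + b·y₀ + c·z₀.
d = (-5)·(-3) + 2·6 + 3·(-4)
  = 15 + 12 - 12
  = 15
Equation: -5x + 2y + 3z = 15

-5x + 2y + 3z = 15


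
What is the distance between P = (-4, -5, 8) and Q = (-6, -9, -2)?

d = √[(x₂-x₁)² + (y₂-y₁)² + (z₂-z₁)²]
  = √[(-2)² + (-4)² + (-10)²]
  = √[4 + 16 + 100]
  = √120
  ≈ 10.95

10.95


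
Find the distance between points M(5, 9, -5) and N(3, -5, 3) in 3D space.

d = √[(x₂-x₁)² + (y₂-y₁)² + (z₂-z₁)²]
  = √[(-2)² + (-14)² + 8²]
  = √[4 + 196 + 64]
  = √264
  ≈ 16.25

16.25


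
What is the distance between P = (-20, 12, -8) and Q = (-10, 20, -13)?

d = √[(x₂-x₁)² + (y₂-y₁)² + (z₂-z₁)²]
  = √[10² + 8² + (-5)²]
  = √[100 + 64 + 25]
  = √189
  ≈ 13.75

13.75


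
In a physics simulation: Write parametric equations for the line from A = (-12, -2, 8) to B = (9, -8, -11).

Direction vector d = B - A = (9 + 12, -8 + 2, -11 - 8) = (21, -6, -19)
Parametric form r = A + t·d:
x = -12 + 21t, y = -2 - 6t, z = 8 - 19t

x = -12 + 21t, y = -2 - 6t, z = 8 - 19t


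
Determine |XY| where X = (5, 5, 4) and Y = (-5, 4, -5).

d = √[(x₂-x₁)² + (y₂-y₁)² + (z₂-z₁)²]
  = √[(-10)² + (-1)² + (-9)²]
  = √[100 + 1 + 81]
  = √182
  ≈ 13.49

13.49


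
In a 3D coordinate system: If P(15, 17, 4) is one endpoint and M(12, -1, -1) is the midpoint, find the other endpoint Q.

Q = 2M - P
  = (2·12 - 15, 2·(-1) - 17, 2·(-1) - 4)
  = (24 - 15, -2 - 17, -2 - 4)
  = (9, -19, -6)

(9, -19, -6)


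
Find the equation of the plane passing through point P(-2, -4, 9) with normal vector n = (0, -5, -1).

The plane through P with normal n = (a, b, c) satisfies n·(r - P) = 0,
i.e. ax + by + cz = a·x₀ + b·y₀ + c·z₀.
d = 0·(-2) + (-5)·(-4) + (-1)·9
  = 0 + 20 - 9
  = 11
Equation: -5y - z = 11

-5y - z = 11


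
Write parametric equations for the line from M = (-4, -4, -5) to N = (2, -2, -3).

Direction vector d = N - M = (2 + 4, -2 + 4, -3 + 5) = (6, 2, 2)
Parametric form r = M + t·d:
x = -4 + 6t, y = -4 + 2t, z = -5 + 2t

x = -4 + 6t, y = -4 + 2t, z = -5 + 2t


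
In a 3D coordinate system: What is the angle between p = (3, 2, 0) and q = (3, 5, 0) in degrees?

p·q = 3·3 + 2·5 + 0·0 = 9 + 10 + 0 = 19
|p| = √(3² + 2² + 0²) = √13 ≈ 3.606
|q| = √(3² + 5² + 0²) = √34 ≈ 5.831
cos θ = (p·q)/(|p||q|) = 19/(3.606·5.831) ≈ 0.9037
θ = arccos(0.9037) ≈ 25.35°

25.35°


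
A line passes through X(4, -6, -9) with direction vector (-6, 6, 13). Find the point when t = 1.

P(t) = X + t·d
  = (4 + (-6)·1, -6 + 6·1, -9 + 13·1)
  = (4 - 6, -6 + 6, -9 + 13)
  = (-2, 0, 4)

(-2, 0, 4)


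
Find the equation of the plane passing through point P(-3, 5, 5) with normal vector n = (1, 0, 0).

The plane through P with normal n = (a, b, c) satisfies n·(r - P) = 0,
i.e. ax + by + cz = a·x₀ + b·y₀ + c·z₀.
d = 1·(-3) + 0·5 + 0·5
  = -3 + 0 + 0
  = -3
Equation: x = -3

x = -3


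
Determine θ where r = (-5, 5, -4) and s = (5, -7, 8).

r·s = (-5)·5 + 5·(-7) + (-4)·8 = -25 - 35 - 32 = -92
|r| = √((-5)² + 5² + (-4)²) = √66 ≈ 8.124
|s| = √(5² + (-7)² + 8²) = √138 ≈ 11.75
cos θ = (r·s)/(|r||s|) = -92/(8.124·11.75) ≈ -0.964
θ = arccos(-0.964) ≈ 164.6°

164.6°
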